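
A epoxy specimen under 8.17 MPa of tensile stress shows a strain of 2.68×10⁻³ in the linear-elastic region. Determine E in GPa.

3.05 GPa

E = σ/ε = 8.17 MPa / 2.68×10⁻³ = 3049 MPa = 3.05 GPa.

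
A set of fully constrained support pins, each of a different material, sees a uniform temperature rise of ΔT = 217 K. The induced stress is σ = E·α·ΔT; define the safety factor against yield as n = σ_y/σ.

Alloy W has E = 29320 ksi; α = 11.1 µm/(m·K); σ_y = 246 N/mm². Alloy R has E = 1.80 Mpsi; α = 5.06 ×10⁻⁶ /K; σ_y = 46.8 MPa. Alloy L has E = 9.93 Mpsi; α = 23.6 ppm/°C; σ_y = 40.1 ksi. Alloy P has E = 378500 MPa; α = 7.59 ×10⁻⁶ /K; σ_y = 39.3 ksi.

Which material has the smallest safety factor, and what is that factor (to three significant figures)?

alloy P, n = 0.435

With everything in SI (GPa, ×10⁻⁶/K, MPa):
  alloy W: E = 202.2, α = 11.1, σ_y = 246.0 → σ = 487 MPa, n = 0.505
  alloy R: E = 12.41, α = 5.06, σ_y = 46.80 → σ = 13.6 MPa, n = 3.43
  alloy L: E = 68.46, α = 23.6, σ_y = 276.5 → σ = 351 MPa, n = 0.789
  alloy P: E = 378.5, α = 7.59, σ_y = 271.0 → σ = 623 MPa, n = 0.435
Smallest n: alloy P with n = 0.435.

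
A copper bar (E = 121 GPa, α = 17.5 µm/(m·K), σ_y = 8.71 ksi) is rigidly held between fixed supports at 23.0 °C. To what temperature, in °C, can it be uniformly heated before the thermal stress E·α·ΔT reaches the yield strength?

51.4 °C

σ_y = 8.71 ksi = 60.05 MPa.
E·α·ΔT = 60.05 MPa ⇒ ΔT = 60.05 / (121.0×10³ × 17.5×10⁻⁶) = 28.36 K.
T = 23.0 + 28.36 = 51.36 °C.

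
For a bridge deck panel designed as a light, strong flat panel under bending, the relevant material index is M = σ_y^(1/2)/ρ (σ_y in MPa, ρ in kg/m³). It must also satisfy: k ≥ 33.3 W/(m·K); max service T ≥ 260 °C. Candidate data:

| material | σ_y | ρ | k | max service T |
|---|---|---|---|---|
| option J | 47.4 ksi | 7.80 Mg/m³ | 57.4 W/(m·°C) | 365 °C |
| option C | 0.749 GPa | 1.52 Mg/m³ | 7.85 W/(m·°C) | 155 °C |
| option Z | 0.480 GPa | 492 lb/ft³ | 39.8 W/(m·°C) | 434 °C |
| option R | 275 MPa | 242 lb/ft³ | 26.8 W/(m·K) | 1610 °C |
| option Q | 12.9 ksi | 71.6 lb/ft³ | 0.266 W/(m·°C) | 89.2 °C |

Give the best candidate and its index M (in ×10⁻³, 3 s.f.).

option Z, M = 2.78×10⁻³

Screen on constraints: k ≥ 33.3 W/(m·K); max service T ≥ 260 °C. Survivors: option J, option Z.
Convert each candidate to consistent units, then evaluate M:
  option J: σ_y = 326.8 MPa, ρ = 7800 kg/m³
  option Z: σ_y = 480.0 MPa, ρ = 7881 kg/m³
  option Z: M = 2.78×10⁻³
  option J: M = 2.32×10⁻³
The maximum is for option Z.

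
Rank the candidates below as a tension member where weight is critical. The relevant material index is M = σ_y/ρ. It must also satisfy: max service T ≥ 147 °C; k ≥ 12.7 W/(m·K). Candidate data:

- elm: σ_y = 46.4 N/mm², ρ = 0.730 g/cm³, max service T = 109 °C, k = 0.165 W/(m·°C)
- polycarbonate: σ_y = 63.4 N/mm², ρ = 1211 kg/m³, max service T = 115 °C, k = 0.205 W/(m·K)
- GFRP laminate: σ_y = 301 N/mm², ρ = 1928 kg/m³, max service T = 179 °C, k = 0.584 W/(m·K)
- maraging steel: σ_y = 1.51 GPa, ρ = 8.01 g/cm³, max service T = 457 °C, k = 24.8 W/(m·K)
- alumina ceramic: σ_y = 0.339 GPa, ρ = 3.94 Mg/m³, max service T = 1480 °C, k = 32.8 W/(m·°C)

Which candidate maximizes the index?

Screen on constraints: max service T ≥ 147 °C; k ≥ 12.7 W/(m·K). Survivors: maraging steel, alumina ceramic.
After converting to SI:
  maraging steel: σ_y = 1510 MPa, ρ = 8010 kg/m³
  alumina ceramic: σ_y = 339.0 MPa, ρ = 3940 kg/m³
  maraging steel: M = 189 kN·m/kg
  alumina ceramic: M = 86.0 kN·m/kg
Maraging steel ranks first.

maraging steel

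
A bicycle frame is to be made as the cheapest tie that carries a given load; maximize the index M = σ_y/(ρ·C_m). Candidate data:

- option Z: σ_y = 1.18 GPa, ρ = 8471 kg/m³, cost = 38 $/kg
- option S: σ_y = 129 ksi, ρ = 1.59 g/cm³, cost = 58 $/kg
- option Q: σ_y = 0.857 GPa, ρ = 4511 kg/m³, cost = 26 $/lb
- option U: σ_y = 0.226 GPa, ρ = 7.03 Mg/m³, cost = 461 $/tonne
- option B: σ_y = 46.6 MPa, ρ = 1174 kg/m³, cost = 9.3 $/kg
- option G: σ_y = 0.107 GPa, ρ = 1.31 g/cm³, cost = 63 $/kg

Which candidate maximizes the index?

option U

Putting every candidate on a common basis:
  option Z: σ_y = 1180 MPa, ρ = 8471 kg/m³, cost = 38.00 $/kg
  option S: σ_y = 889.4 MPa, ρ = 1590 kg/m³, cost = 58.00 $/kg
  option Q: σ_y = 857.0 MPa, ρ = 4511 kg/m³, cost = 57.32 $/kg
  option U: σ_y = 226.0 MPa, ρ = 7030 kg/m³, cost = 0.4610 $/kg
  option B: σ_y = 46.60 MPa, ρ = 1174 kg/m³, cost = 9.300 $/kg
  option G: σ_y = 107.0 MPa, ρ = 1310 kg/m³, cost = 63.00 $/kg
  option U: M = 69.7 kN·m per $
  option S: M = 9.64 kN·m per $
  option B: M = 4.27 kN·m per $
  option Z: M = 3.67 kN·m per $
  option Q: M = 3.31 kN·m per $
  option G: M = 1.30 kN·m per $
Highest index: option U.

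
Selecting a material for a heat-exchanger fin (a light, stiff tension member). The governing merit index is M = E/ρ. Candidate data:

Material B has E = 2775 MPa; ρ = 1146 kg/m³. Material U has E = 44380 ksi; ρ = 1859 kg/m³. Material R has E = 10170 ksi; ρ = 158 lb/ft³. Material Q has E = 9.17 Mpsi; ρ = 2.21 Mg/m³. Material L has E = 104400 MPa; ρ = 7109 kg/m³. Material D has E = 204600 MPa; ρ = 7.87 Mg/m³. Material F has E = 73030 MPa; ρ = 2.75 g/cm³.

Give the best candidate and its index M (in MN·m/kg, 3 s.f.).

In SI units:
  material B: E = 2.775 GPa, ρ = 1146 kg/m³
  material U: E = 306.0 GPa, ρ = 1859 kg/m³
  material R: E = 70.12 GPa, ρ = 2531 kg/m³
  material Q: E = 63.22 GPa, ρ = 2210 kg/m³
  material L: E = 104.4 GPa, ρ = 7109 kg/m³
  material D: E = 204.6 GPa, ρ = 7870 kg/m³
  material F: E = 73.03 GPa, ρ = 2750 kg/m³
  material U: M = 165 MN·m/kg
  material Q: M = 28.6 MN·m/kg
  material R: M = 27.7 MN·m/kg
  material F: M = 26.6 MN·m/kg
  material D: M = 26.0 MN·m/kg
  material L: M = 14.7 MN·m/kg
  material B: M = 2.42 MN·m/kg
Material U ranks first.

material U, M = 165 MN·m/kg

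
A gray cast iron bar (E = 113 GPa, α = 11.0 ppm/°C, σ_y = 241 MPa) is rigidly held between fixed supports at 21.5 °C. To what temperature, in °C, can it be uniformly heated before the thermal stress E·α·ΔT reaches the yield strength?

E·α·ΔT = 241.0 MPa ⇒ ΔT = 241.0 / (113.0×10³ × 11.0×10⁻⁶) = 193.9 K.
T = 21.5 + 193.9 = 215.4 °C.

215 °C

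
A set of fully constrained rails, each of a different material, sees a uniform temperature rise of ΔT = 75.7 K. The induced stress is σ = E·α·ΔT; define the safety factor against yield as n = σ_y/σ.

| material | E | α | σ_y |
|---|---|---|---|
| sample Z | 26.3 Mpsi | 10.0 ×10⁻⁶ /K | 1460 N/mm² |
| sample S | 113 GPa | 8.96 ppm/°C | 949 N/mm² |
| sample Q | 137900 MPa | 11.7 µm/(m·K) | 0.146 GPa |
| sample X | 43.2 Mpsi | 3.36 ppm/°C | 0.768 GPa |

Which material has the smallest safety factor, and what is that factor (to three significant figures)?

In consistent units (E in GPa, α in ×10⁻⁶/K, σ_y in MPa):
  sample Z: E = 181.3, α = 10.0, σ_y = 1460 → σ = 137 MPa, n = 10.6
  sample S: E = 113.0, α = 8.96, σ_y = 949.0 → σ = 76.6 MPa, n = 12.4
  sample Q: E = 137.9, α = 11.7, σ_y = 146.0 → σ = 122 MPa, n = 1.20
  sample X: E = 297.9, α = 3.36, σ_y = 768.0 → σ = 75.8 MPa, n = 10.1
The minimum is sample Q at n = 1.20.

sample Q, n = 1.20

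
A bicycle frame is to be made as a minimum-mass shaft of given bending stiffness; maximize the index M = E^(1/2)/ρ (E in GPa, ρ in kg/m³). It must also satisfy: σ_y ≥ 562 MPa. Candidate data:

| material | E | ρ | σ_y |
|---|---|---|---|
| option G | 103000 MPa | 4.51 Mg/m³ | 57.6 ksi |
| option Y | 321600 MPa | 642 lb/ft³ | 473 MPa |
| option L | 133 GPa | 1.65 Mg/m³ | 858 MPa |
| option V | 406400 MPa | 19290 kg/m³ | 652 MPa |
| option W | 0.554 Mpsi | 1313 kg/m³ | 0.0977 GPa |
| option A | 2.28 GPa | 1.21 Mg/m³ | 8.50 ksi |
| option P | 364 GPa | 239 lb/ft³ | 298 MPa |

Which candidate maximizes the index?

option L

Screen on constraints: σ_y ≥ 562 MPa. Survivors: option L, option V.
Convert each candidate to consistent units, then evaluate M:
  option L: E = 133.0 GPa, ρ = 1650 kg/m³
  option V: E = 406.4 GPa, ρ = 19290 kg/m³
  option L: M = 6.99×10⁻³
  option V: M = 1.05×10⁻³
The maximum is for option L.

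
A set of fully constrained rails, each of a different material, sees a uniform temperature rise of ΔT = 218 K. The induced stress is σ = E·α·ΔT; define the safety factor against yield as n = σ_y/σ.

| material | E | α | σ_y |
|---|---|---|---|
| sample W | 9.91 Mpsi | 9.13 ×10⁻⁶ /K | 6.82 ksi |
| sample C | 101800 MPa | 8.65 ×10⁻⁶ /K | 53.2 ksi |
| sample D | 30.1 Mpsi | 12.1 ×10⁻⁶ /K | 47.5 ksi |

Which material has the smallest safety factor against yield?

Converting E to GPa, α to ×10⁻⁶/K, σ_y to MPa, then σ and n for each:
  sample W: E = 68.33, α = 9.13, σ_y = 47.02 → σ = 136 MPa, n = 0.346
  sample C: E = 101.8, α = 8.65, σ_y = 366.8 → σ = 192 MPa, n = 1.91
  sample D: E = 207.5, α = 12.1, σ_y = 327.5 → σ = 547 MPa, n = 0.598
Smallest n: sample W with n = 0.346.

sample W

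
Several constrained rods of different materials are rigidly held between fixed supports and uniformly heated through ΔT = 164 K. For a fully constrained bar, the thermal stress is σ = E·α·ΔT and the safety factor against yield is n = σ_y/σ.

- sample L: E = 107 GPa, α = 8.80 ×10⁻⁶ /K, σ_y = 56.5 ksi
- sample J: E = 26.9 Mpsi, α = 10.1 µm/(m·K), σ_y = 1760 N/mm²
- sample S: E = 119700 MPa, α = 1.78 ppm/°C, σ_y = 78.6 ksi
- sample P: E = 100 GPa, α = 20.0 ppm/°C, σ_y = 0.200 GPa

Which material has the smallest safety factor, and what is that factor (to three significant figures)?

With everything in SI (GPa, ×10⁻⁶/K, MPa):
  sample L: E = 107.0, α = 8.80, σ_y = 389.6 → σ = 154 MPa, n = 2.52
  sample J: E = 185.5, α = 10.1, σ_y = 1760 → σ = 307 MPa, n = 5.73
  sample S: E = 119.7, α = 1.78, σ_y = 541.9 → σ = 34.9 MPa, n = 15.5
  sample P: E = 100.0, α = 20.0, σ_y = 200.0 → σ = 328 MPa, n = 0.610
The minimum is sample P at n = 0.610.

sample P, n = 0.610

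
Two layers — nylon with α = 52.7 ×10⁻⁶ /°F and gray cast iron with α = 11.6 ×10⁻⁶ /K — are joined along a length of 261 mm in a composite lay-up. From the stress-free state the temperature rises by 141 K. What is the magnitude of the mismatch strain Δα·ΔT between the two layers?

nylon: α = 52.7×10⁻⁶/°F × 9/5 = 94.9×10⁻⁶/K.
Δα = |94.9 − 11.6|×10⁻⁶/K = 83.3×10⁻⁶/K.
Mismatch strain = Δα·ΔT = 83.3×10⁻⁶ × 141.0 = 0.0117.

0.0117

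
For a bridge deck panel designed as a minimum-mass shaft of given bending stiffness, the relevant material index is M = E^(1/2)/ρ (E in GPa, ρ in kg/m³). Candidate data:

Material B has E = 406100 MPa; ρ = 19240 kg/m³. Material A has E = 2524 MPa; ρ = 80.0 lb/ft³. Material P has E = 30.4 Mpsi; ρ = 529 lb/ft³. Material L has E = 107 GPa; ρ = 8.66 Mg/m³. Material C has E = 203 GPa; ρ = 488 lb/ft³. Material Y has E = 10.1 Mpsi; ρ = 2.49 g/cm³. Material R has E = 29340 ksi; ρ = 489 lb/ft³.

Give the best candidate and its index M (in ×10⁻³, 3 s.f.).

material Y, M = 3.35×10⁻³

Convert each candidate to consistent units, then evaluate M:
  material B: E = 406.1 GPa, ρ = 19240 kg/m³
  material A: E = 2.524 GPa, ρ = 1281 kg/m³
  material P: E = 209.6 GPa, ρ = 8474 kg/m³
  material L: E = 107.0 GPa, ρ = 8660 kg/m³
  material C: E = 203.0 GPa, ρ = 7817 kg/m³
  material Y: E = 69.64 GPa, ρ = 2490 kg/m³
  material R: E = 202.3 GPa, ρ = 7833 kg/m³
  material Y: M = 3.35×10⁻³
  material C: M = 1.82×10⁻³
  material R: M = 1.82×10⁻³
  material P: M = 1.71×10⁻³
  material A: M = 1.24×10⁻³
  material L: M = 1.19×10⁻³
  material B: M = 1.05×10⁻³
Material Y ranks first.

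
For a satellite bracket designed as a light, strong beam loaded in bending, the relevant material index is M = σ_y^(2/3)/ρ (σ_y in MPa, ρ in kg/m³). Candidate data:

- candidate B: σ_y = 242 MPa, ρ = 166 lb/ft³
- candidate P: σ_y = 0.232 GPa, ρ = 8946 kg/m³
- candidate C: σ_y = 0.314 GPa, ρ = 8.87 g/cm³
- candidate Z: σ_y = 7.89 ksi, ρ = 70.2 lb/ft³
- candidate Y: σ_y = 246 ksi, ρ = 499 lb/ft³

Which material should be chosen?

candidate Y

In SI units:
  candidate B: σ_y = 242.0 MPa, ρ = 2659 kg/m³
  candidate P: σ_y = 232.0 MPa, ρ = 8946 kg/m³
  candidate C: σ_y = 314.0 MPa, ρ = 8870 kg/m³
  candidate Z: σ_y = 54.40 MPa, ρ = 1124 kg/m³
  candidate Y: σ_y = 1696 MPa, ρ = 7993 kg/m³
  candidate Y: M = 17.8×10⁻³
  candidate B: M = 14.6×10⁻³
  candidate Z: M = 12.8×10⁻³
  candidate C: M = 5.21×10⁻³
  candidate P: M = 4.22×10⁻³
Highest index: candidate Y.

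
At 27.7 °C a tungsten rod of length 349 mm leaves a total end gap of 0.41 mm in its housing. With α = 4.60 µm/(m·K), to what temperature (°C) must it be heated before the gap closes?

α·L₀·ΔT = 0.41 mm ⇒ ΔT = 0.41 / (4.60×10⁻⁶ × 349.0) = 255.4 K.
T = 27.7 + 255.4 = 283.1 °C.

283 °C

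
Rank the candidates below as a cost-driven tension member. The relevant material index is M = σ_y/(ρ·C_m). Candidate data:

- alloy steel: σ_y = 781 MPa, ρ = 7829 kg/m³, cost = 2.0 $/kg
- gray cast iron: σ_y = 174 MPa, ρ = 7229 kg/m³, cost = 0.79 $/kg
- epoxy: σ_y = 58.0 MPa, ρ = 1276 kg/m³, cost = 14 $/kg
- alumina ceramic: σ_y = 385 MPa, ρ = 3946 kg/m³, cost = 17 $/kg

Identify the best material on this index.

alloy steel

Evaluate M for each candidate:
  alloy steel: M = 49.9 kN·m per $
  gray cast iron: M = 30.5 kN·m per $
  alumina ceramic: M = 5.74 kN·m per $
  epoxy: M = 3.25 kN·m per $
Alloy steel has the largest M.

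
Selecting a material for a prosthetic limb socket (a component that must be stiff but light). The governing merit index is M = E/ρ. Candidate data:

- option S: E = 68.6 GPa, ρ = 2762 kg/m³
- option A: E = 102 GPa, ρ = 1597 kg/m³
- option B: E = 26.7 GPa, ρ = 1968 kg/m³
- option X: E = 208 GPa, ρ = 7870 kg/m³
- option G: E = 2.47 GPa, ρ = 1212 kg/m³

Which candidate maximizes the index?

option A

Computing M directly (units already consistent):
  option A: M = 63.9 MN·m/kg
  option X: M = 26.4 MN·m/kg
  option S: M = 24.8 MN·m/kg
  option B: M = 13.6 MN·m/kg
  option G: M = 2.04 MN·m/kg
Highest index: option A.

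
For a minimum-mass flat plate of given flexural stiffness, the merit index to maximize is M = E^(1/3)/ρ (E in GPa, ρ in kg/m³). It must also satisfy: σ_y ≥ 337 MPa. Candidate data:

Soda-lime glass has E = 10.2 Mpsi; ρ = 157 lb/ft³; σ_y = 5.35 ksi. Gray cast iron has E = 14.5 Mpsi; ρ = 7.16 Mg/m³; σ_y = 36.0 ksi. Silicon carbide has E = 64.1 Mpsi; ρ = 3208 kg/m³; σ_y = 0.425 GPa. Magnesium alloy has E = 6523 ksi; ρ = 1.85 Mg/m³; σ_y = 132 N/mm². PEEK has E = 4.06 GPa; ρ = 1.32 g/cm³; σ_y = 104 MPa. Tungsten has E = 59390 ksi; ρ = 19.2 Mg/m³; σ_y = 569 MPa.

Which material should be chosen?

silicon carbide

Screen on constraints: σ_y ≥ 337 MPa. Survivors: silicon carbide, tungsten.
After converting to SI:
  silicon carbide: E = 442.0 GPa, ρ = 3208 kg/m³
  tungsten: E = 409.5 GPa, ρ = 19200 kg/m³
  silicon carbide: M = 2.37×10⁻³
  tungsten: M = 0.387×10⁻³
Silicon carbide has the largest M.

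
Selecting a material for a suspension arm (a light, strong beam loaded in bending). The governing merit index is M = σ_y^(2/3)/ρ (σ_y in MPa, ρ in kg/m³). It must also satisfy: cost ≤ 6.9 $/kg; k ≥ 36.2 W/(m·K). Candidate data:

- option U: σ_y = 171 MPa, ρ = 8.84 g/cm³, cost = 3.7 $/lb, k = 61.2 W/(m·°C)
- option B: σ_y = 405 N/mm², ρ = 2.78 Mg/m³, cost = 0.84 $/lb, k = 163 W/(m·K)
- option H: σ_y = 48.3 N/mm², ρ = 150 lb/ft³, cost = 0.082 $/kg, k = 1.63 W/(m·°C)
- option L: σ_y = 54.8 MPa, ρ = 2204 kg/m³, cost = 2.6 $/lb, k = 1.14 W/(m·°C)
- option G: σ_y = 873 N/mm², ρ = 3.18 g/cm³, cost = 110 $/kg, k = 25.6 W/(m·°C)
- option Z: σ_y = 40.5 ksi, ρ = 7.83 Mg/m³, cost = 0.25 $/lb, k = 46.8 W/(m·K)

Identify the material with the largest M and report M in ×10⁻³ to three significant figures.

option B, M = 19.7×10⁻³

Screen on constraints: cost ≤ 6.9 $/kg; k ≥ 36.2 W/(m·K). Survivors: option B, option Z.
Convert each candidate to consistent units, then evaluate M:
  option B: σ_y = 405.0 MPa, ρ = 2780 kg/m³
  option Z: σ_y = 279.2 MPa, ρ = 7830 kg/m³
  option B: M = 19.7×10⁻³
  option Z: M = 5.46×10⁻³
Option B has the largest M.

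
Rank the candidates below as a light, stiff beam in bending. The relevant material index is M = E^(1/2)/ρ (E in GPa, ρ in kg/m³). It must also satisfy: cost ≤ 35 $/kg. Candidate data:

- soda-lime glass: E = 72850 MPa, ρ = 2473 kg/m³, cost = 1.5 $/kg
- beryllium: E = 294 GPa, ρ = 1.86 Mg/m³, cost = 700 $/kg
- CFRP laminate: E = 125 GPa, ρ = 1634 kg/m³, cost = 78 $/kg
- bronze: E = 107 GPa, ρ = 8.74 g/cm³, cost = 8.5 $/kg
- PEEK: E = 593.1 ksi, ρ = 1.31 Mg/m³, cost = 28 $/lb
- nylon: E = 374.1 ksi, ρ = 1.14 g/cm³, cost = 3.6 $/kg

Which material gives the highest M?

soda-lime glass

Screen on constraints: cost ≤ 35 $/kg. Survivors: soda-lime glass, bronze, nylon.
Convert each candidate to consistent units, then evaluate M:
  soda-lime glass: E = 72.85 GPa, ρ = 2473 kg/m³
  bronze: E = 107.0 GPa, ρ = 8740 kg/m³
  nylon: E = 2.579 GPa, ρ = 1140 kg/m³
  soda-lime glass: M = 3.45×10⁻³
  nylon: M = 1.41×10⁻³
  bronze: M = 1.18×10⁻³
Soda-lime glass ranks first.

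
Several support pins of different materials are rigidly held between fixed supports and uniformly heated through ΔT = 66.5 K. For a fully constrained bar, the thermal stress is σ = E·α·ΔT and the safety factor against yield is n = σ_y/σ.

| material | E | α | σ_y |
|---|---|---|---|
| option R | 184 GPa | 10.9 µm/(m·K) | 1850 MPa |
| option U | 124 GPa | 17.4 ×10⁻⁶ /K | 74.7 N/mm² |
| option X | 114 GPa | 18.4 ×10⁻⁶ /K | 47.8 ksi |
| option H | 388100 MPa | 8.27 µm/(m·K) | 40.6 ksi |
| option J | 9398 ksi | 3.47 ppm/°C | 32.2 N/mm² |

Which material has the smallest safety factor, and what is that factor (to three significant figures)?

option U, n = 0.521

With everything in SI (GPa, ×10⁻⁶/K, MPa):
  option R: E = 184.0, α = 10.9, σ_y = 1850 → σ = 133 MPa, n = 13.9
  option U: E = 124.0, α = 17.4, σ_y = 74.70 → σ = 143 MPa, n = 0.521
  option X: E = 114.0, α = 18.4, σ_y = 329.6 → σ = 139 MPa, n = 2.36
  option H: E = 388.1, α = 8.27, σ_y = 279.9 → σ = 213 MPa, n = 1.31
  option J: E = 64.80, α = 3.47, σ_y = 32.20 → σ = 15.0 MPa, n = 2.15
Option U has the lowest safety factor, n = 0.521.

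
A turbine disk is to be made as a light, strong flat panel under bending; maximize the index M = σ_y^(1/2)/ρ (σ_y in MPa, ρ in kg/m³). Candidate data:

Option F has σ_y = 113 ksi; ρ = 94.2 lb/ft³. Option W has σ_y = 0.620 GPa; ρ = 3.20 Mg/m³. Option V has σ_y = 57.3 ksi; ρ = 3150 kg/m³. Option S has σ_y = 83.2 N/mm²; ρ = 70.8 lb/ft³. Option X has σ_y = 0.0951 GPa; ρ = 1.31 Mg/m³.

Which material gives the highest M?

After converting to SI:
  option F: σ_y = 779.1 MPa, ρ = 1509 kg/m³
  option W: σ_y = 620.0 MPa, ρ = 3200 kg/m³
  option V: σ_y = 395.1 MPa, ρ = 3150 kg/m³
  option S: σ_y = 83.20 MPa, ρ = 1134 kg/m³
  option X: σ_y = 95.10 MPa, ρ = 1310 kg/m³
  option F: M = 18.5×10⁻³
  option S: M = 8.04×10⁻³
  option W: M = 7.78×10⁻³
  option X: M = 7.44×10⁻³
  option V: M = 6.31×10⁻³
Highest index: option F.

option F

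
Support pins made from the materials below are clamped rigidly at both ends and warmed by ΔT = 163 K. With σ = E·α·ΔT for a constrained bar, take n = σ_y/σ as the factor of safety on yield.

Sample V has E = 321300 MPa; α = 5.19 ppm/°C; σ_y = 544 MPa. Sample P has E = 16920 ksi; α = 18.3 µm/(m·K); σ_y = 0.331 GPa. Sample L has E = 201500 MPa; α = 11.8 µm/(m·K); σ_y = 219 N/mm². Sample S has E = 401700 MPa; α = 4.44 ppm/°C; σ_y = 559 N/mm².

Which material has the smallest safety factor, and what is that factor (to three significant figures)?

sample L, n = 0.565

With everything in SI (GPa, ×10⁻⁶/K, MPa):
  sample V: E = 321.3, α = 5.19, σ_y = 544.0 → σ = 272 MPa, n = 2.00
  sample P: E = 116.7, α = 18.3, σ_y = 331.0 → σ = 348 MPa, n = 0.951
  sample L: E = 201.5, α = 11.8, σ_y = 219.0 → σ = 388 MPa, n = 0.565
  sample S: E = 401.7, α = 4.44, σ_y = 559.0 → σ = 291 MPa, n = 1.92
Sample L has the lowest safety factor, n = 0.565.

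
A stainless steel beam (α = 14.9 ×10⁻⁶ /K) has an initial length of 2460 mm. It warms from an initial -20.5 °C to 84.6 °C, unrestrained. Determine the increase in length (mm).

3.85 mm

ΔT = 84.6 − (-20.5) = 105.1 K.
ΔL = α·L₀·ΔT = 14.9×10⁻⁶ × 2460 mm × 105.1 K = 3.85 mm.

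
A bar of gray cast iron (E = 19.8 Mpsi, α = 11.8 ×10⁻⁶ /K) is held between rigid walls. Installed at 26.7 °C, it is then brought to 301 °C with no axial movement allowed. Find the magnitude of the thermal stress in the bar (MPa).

442 MPa

E = 19.8 Mpsi = 136.5 GPa.
ΔT = 274.3 K. Constrained thermal stress σ = E·α·ΔT = 136.5×10³ MPa × 11.8×10⁻⁶ × 274.3 = 442 MPa (compressive).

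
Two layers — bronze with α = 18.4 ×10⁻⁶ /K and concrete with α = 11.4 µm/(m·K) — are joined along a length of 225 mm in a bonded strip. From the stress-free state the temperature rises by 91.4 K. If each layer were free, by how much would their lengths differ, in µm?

Δα = |18.4 − 11.4|×10⁻⁶/K = 7.00×10⁻⁶/K.
ΔL_mismatch = Δα·L·ΔT = 7.00×10⁻⁶ × 225.0 mm × 91.4 K = 144 µm.

144 µm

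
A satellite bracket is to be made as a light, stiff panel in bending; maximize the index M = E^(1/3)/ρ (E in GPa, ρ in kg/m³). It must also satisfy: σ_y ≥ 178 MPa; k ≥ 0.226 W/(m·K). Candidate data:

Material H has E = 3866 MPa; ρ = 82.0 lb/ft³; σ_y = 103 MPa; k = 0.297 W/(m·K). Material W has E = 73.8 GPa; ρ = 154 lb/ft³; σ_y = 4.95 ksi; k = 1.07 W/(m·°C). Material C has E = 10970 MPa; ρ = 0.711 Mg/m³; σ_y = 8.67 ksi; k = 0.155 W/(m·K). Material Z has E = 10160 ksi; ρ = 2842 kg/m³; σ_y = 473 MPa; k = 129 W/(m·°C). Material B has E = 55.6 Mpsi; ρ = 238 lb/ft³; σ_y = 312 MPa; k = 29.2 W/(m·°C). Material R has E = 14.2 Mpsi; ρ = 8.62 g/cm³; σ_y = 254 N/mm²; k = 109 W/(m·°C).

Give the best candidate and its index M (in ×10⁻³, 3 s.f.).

material B, M = 1.91×10⁻³

Screen on constraints: σ_y ≥ 178 MPa; k ≥ 0.226 W/(m·K). Survivors: material Z, material B, material R.
After converting to SI:
  material Z: E = 70.05 GPa, ρ = 2842 kg/m³
  material B: E = 383.3 GPa, ρ = 3812 kg/m³
  material R: E = 97.91 GPa, ρ = 8620 kg/m³
  material B: M = 1.91×10⁻³
  material Z: M = 1.45×10⁻³
  material R: M = 0.535×10⁻³
Material B ranks first.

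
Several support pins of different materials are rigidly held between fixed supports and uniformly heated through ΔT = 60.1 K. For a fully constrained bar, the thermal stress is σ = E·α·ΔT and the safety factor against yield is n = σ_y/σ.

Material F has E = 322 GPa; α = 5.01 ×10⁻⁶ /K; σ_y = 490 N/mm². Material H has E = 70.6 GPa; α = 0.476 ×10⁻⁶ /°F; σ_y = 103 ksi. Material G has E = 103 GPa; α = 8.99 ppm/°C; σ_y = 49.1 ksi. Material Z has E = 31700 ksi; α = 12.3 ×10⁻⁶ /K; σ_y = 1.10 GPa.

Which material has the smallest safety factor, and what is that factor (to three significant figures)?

Per material, after unit conversion:
  material F: E = 322.0, α = 5.01, σ_y = 490.0 → σ = 97.0 MPa, n = 5.05
  material H: E = 70.60, α = 0.857, σ_y = 710.2 → σ = 3.64 MPa, n = 195
  material G: E = 103.0, α = 8.99, σ_y = 338.5 → σ = 55.7 MPa, n = 6.08
  material Z: E = 218.6, α = 12.3, σ_y = 1100 → σ = 162 MPa, n = 6.81
Material F has the lowest safety factor, n = 5.05.

material F, n = 5.05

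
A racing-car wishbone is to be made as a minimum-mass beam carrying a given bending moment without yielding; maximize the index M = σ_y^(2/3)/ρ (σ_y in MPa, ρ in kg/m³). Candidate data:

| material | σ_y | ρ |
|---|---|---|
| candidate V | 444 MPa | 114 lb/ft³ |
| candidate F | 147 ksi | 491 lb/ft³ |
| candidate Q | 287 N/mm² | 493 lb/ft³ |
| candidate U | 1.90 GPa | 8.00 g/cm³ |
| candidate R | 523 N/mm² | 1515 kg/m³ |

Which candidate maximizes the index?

After converting to SI:
  candidate V: σ_y = 444.0 MPa, ρ = 1826 kg/m³
  candidate F: σ_y = 1014 MPa, ρ = 7865 kg/m³
  candidate Q: σ_y = 287.0 MPa, ρ = 7897 kg/m³
  candidate U: σ_y = 1900 MPa, ρ = 8000 kg/m³
  candidate R: σ_y = 523.0 MPa, ρ = 1515 kg/m³
  candidate R: M = 42.8×10⁻³
  candidate V: M = 31.9×10⁻³
  candidate U: M = 19.2×10⁻³
  candidate F: M = 12.8×10⁻³
  candidate Q: M = 5.51×10⁻³
Highest index: candidate R.

candidate R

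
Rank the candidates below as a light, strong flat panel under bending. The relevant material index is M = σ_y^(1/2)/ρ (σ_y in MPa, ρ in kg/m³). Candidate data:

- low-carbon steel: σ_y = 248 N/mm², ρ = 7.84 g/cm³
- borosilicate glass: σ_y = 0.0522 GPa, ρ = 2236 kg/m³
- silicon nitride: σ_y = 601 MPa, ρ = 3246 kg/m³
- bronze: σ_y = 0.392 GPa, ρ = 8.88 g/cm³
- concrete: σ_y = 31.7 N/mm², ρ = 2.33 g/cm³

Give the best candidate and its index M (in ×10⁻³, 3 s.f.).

After converting to SI:
  low-carbon steel: σ_y = 248.0 MPa, ρ = 7840 kg/m³
  borosilicate glass: σ_y = 52.20 MPa, ρ = 2236 kg/m³
  silicon nitride: σ_y = 601.0 MPa, ρ = 3246 kg/m³
  bronze: σ_y = 392.0 MPa, ρ = 8880 kg/m³
  concrete: σ_y = 31.70 MPa, ρ = 2330 kg/m³
  silicon nitride: M = 7.55×10⁻³
  borosilicate glass: M = 3.23×10⁻³
  concrete: M = 2.42×10⁻³
  bronze: M = 2.23×10⁻³
  low-carbon steel: M = 2.01×10⁻³
Silicon nitride has the largest M.

silicon nitride, M = 7.55×10⁻³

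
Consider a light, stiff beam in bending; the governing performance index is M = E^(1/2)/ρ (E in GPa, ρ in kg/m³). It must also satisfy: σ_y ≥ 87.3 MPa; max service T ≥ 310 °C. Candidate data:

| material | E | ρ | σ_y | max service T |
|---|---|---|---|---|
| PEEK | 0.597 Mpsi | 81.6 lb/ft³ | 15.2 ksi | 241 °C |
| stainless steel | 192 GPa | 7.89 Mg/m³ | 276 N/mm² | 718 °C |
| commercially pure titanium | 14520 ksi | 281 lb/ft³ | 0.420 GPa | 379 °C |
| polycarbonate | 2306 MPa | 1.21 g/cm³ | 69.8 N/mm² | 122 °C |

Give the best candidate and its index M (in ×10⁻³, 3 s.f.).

commercially pure titanium, M = 2.22×10⁻³

Screen on constraints: σ_y ≥ 87.3 MPa; max service T ≥ 310 °C. Survivors: stainless steel, commercially pure titanium.
Convert each candidate to consistent units, then evaluate M:
  stainless steel: E = 192.0 GPa, ρ = 7890 kg/m³
  commercially pure titanium: E = 100.1 GPa, ρ = 4501 kg/m³
  commercially pure titanium: M = 2.22×10⁻³
  stainless steel: M = 1.76×10⁻³
Highest index: commercially pure titanium.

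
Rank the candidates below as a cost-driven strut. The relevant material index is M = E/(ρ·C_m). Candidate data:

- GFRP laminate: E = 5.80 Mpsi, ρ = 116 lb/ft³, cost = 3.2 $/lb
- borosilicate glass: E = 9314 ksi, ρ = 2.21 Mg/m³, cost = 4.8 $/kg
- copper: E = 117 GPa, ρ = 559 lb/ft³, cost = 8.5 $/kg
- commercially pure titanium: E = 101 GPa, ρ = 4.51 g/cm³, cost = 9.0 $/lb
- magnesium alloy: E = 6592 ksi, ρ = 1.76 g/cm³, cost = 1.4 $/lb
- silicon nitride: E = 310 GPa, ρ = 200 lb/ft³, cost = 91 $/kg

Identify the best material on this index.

In SI units:
  GFRP laminate: E = 39.99 GPa, ρ = 1858 kg/m³, cost = 7.055 $/kg
  borosilicate glass: E = 64.22 GPa, ρ = 2210 kg/m³, cost = 4.800 $/kg
  copper: E = 117.0 GPa, ρ = 8954 kg/m³, cost = 8.500 $/kg
  commercially pure titanium: E = 101.0 GPa, ρ = 4510 kg/m³, cost = 19.84 $/kg
  magnesium alloy: E = 45.45 GPa, ρ = 1760 kg/m³, cost = 3.086 $/kg
  silicon nitride: E = 310.0 GPa, ρ = 3204 kg/m³, cost = 91.00 $/kg
  magnesium alloy: M = 8.37 MN·m per $
  borosilicate glass: M = 6.05 MN·m per $
  GFRP laminate: M = 3.05 MN·m per $
  copper: M = 1.54 MN·m per $
  commercially pure titanium: M = 1.13 MN·m per $
  silicon nitride: M = 1.06 MN·m per $
Magnesium alloy ranks first.

magnesium alloy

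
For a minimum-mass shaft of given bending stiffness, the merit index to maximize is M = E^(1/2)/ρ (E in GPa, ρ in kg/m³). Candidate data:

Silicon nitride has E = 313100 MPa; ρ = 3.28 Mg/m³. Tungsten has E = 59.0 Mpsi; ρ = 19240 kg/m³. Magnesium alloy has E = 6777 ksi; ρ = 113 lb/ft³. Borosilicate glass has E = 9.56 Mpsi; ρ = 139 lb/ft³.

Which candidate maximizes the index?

Putting every candidate on a common basis:
  silicon nitride: E = 313.1 GPa, ρ = 3280 kg/m³
  tungsten: E = 406.8 GPa, ρ = 19240 kg/m³
  magnesium alloy: E = 46.73 GPa, ρ = 1810 kg/m³
  borosilicate glass: E = 65.91 GPa, ρ = 2227 kg/m³
  silicon nitride: M = 5.39×10⁻³
  magnesium alloy: M = 3.78×10⁻³
  borosilicate glass: M = 3.65×10⁻³
  tungsten: M = 1.05×10⁻³
Silicon nitride ranks first.

silicon nitride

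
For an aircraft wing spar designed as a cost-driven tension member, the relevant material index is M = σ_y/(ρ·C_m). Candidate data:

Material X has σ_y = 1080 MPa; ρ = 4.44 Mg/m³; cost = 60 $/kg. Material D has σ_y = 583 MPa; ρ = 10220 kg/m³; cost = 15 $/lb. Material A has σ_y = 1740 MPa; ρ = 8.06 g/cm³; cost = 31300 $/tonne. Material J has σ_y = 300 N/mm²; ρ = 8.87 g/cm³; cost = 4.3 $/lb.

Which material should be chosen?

material A

Convert each candidate to consistent units, then evaluate M:
  material X: σ_y = 1080 MPa, ρ = 4440 kg/m³, cost = 60.00 $/kg
  material D: σ_y = 583.0 MPa, ρ = 10220 kg/m³, cost = 33.07 $/kg
  material A: σ_y = 1740 MPa, ρ = 8060 kg/m³, cost = 31.30 $/kg
  material J: σ_y = 300.0 MPa, ρ = 8870 kg/m³, cost = 9.480 $/kg
  material A: M = 6.90 kN·m per $
  material X: M = 4.05 kN·m per $
  material J: M = 3.57 kN·m per $
  material D: M = 1.73 kN·m per $
Highest index: material A.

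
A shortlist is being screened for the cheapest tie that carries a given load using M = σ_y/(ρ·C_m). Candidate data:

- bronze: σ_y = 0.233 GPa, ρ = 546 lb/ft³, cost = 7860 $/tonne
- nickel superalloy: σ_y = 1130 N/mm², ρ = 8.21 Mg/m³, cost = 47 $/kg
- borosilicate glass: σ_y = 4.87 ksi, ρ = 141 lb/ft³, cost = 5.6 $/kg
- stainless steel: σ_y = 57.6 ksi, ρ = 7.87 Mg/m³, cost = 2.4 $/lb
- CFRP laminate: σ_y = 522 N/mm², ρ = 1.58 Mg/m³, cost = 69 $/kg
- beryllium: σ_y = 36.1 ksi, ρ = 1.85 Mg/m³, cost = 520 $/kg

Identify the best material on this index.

stainless steel

Convert each candidate to consistent units, then evaluate M:
  bronze: σ_y = 233.0 MPa, ρ = 8746 kg/m³, cost = 7.860 $/kg
  nickel superalloy: σ_y = 1130 MPa, ρ = 8210 kg/m³, cost = 47.00 $/kg
  borosilicate glass: σ_y = 33.58 MPa, ρ = 2259 kg/m³, cost = 5.600 $/kg
  stainless steel: σ_y = 397.1 MPa, ρ = 7870 kg/m³, cost = 5.291 $/kg
  CFRP laminate: σ_y = 522.0 MPa, ρ = 1580 kg/m³, cost = 69.00 $/kg
  beryllium: σ_y = 248.9 MPa, ρ = 1850 kg/m³, cost = 520.0 $/kg
  stainless steel: M = 9.54 kN·m per $
  CFRP laminate: M = 4.79 kN·m per $
  bronze: M = 3.39 kN·m per $
  nickel superalloy: M = 2.93 kN·m per $
  borosilicate glass: M = 2.65 kN·m per $
  beryllium: M = 0.259 kN·m per $
Highest index: stainless steel.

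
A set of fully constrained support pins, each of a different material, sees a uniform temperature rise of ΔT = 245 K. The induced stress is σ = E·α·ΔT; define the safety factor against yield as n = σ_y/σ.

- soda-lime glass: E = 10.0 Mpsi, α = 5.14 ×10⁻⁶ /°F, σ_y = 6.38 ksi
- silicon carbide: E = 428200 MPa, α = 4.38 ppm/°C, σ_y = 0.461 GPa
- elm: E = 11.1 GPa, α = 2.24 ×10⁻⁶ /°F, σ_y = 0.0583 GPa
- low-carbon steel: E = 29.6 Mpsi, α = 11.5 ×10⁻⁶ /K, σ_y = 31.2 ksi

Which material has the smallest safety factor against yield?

Per material, after unit conversion:
  soda-lime glass: E = 68.95, α = 9.25, σ_y = 43.99 → σ = 156 MPa, n = 0.281
  silicon carbide: E = 428.2, α = 4.38, σ_y = 461.0 → σ = 460 MPa, n = 1.00
  elm: E = 11.10, α = 4.03, σ_y = 58.30 → σ = 11.0 MPa, n = 5.32
  low-carbon steel: E = 204.1, α = 11.5, σ_y = 215.1 → σ = 575 MPa, n = 0.374
Smallest n: soda-lime glass with n = 0.281.

soda-lime glass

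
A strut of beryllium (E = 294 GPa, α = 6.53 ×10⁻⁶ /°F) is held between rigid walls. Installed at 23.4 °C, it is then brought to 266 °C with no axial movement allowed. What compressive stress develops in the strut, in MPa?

838 MPa

α = 6.53×10⁻⁶/°F × 9/5 = 11.8×10⁻⁶/K.
ΔT = 242.6 K. Constrained thermal stress σ = E·α·ΔT = 294.0×10³ MPa × 11.8×10⁻⁶ × 242.6 = 838 MPa (compressive).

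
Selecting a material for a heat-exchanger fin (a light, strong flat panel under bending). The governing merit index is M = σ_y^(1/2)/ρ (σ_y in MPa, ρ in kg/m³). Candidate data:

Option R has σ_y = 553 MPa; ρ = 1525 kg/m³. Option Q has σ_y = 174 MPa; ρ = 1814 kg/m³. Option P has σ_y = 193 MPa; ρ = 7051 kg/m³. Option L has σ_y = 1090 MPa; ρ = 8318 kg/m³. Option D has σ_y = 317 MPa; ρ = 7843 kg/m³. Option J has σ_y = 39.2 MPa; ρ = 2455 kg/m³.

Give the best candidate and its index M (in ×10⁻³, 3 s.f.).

Per-candidate index values:
  option R: M = 15.4×10⁻³
  option Q: M = 7.27×10⁻³
  option L: M = 3.97×10⁻³
  option J: M = 2.55×10⁻³
  option D: M = 2.27×10⁻³
  option P: M = 1.97×10⁻³
The maximum is for option R.

option R, M = 15.4×10⁻³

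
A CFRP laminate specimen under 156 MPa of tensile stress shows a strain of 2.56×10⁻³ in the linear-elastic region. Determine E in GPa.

60.9 GPa

E = σ/ε = 156 MPa / 2.56×10⁻³ = 60940 MPa = 60.9 GPa.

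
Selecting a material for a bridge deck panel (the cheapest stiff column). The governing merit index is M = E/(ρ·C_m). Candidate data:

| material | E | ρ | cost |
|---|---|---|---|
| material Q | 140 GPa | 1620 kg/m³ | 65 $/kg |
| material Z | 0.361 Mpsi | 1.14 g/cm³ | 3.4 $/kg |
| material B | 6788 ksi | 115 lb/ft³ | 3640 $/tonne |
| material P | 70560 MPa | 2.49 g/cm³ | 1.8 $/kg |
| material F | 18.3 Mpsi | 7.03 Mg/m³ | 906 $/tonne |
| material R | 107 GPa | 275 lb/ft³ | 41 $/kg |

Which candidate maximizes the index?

material F

In SI units:
  material Q: E = 140.0 GPa, ρ = 1620 kg/m³, cost = 65.00 $/kg
  material Z: E = 2.489 GPa, ρ = 1140 kg/m³, cost = 3.400 $/kg
  material B: E = 46.80 GPa, ρ = 1842 kg/m³, cost = 3.640 $/kg
  material P: E = 70.56 GPa, ρ = 2490 kg/m³, cost = 1.800 $/kg
  material F: E = 126.2 GPa, ρ = 7030 kg/m³, cost = 0.9060 $/kg
  material R: E = 107.0 GPa, ρ = 4405 kg/m³, cost = 41.00 $/kg
  material F: M = 19.8 MN·m per $
  material P: M = 15.7 MN·m per $
  material B: M = 6.98 MN·m per $
  material Q: M = 1.33 MN·m per $
  material Z: M = 0.642 MN·m per $
  material R: M = 0.592 MN·m per $
Highest index: material F.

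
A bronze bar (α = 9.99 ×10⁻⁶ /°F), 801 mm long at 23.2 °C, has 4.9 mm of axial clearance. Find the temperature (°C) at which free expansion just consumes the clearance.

α = 9.99×10⁻⁶/°F × 9/5 = 18.0×10⁻⁶/K.
α·L₀·ΔT = 4.9 mm ⇒ ΔT = 4.9 / (18.0×10⁻⁶ × 801.0) = 340.2 K.
T = 23.2 + 340.2 = 363.4 °C.

363 °C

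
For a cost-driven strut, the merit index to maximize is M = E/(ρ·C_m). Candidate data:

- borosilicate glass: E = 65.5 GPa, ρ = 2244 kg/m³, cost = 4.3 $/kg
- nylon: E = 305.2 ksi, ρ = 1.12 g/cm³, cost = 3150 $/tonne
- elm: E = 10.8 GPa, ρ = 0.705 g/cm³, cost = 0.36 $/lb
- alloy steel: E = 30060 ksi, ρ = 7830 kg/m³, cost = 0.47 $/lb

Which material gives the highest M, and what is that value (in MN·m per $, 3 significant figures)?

After converting to SI:
  borosilicate glass: E = 65.50 GPa, ρ = 2244 kg/m³, cost = 4.300 $/kg
  nylon: E = 2.104 GPa, ρ = 1120 kg/m³, cost = 3.150 $/kg
  elm: E = 10.80 GPa, ρ = 705.0 kg/m³, cost = 0.7937 $/kg
  alloy steel: E = 207.3 GPa, ρ = 7830 kg/m³, cost = 1.036 $/kg
  alloy steel: M = 25.5 MN·m per $
  elm: M = 19.3 MN·m per $
  borosilicate glass: M = 6.79 MN·m per $
  nylon: M = 0.596 MN·m per $
Highest index: alloy steel.

alloy steel, M = 25.5 MN·m per $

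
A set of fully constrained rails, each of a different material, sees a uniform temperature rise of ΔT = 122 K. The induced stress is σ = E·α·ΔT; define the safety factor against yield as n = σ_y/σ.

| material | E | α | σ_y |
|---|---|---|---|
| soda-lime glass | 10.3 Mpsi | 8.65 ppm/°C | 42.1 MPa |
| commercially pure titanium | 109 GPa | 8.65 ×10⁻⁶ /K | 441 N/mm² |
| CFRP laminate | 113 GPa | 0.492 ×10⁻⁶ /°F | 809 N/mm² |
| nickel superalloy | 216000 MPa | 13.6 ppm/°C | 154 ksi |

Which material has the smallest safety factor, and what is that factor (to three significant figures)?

soda-lime glass, n = 0.562

Per material, after unit conversion:
  soda-lime glass: E = 71.02, α = 8.65, σ_y = 42.10 → σ = 74.9 MPa, n = 0.562
  commercially pure titanium: E = 109.0, α = 8.65, σ_y = 441.0 → σ = 115 MPa, n = 3.83
  CFRP laminate: E = 113.0, α = 0.886, σ_y = 809.0 → σ = 12.2 MPa, n = 66.3
  nickel superalloy: E = 216.0, α = 13.6, σ_y = 1062 → σ = 358 MPa, n = 2.96
Smallest n: soda-lime glass with n = 0.562.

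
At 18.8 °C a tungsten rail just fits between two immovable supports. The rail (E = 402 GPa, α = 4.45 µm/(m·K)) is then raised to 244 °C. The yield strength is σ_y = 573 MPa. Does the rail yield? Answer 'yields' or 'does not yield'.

does not yield

ΔT = 225.2 K. Constrained thermal stress σ = E·α·ΔT = 402.0×10³ MPa × 4.45×10⁻⁶ × 225.2 = 403 MPa (compressive).
Compare to σ_y = 573 MPa: σ < σ_y, so it does not yield.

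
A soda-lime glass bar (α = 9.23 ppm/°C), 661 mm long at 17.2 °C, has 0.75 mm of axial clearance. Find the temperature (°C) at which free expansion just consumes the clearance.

α·L₀·ΔT = 0.75 mm ⇒ ΔT = 0.75 / (9.23×10⁻⁶ × 661.0) = 122.9 K.
T = 17.2 + 122.9 = 140.1 °C.

140 °C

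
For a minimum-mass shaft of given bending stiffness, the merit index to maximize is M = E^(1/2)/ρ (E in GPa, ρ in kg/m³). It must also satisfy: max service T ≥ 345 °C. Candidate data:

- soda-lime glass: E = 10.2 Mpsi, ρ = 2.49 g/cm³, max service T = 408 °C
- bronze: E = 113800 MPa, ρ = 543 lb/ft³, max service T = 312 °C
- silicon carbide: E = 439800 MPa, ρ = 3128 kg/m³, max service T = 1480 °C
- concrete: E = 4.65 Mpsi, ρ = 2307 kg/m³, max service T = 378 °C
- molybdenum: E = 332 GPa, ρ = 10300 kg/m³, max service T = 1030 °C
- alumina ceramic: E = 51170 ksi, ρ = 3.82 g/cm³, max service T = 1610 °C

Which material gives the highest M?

Screen on constraints: max service T ≥ 345 °C. Survivors: soda-lime glass, silicon carbide, concrete, molybdenum, alumina ceramic.
After converting to SI:
  soda-lime glass: E = 70.33 GPa, ρ = 2490 kg/m³
  silicon carbide: E = 439.8 GPa, ρ = 3128 kg/m³
  concrete: E = 32.06 GPa, ρ = 2307 kg/m³
  molybdenum: E = 332.0 GPa, ρ = 10300 kg/m³
  alumina ceramic: E = 352.8 GPa, ρ = 3820 kg/m³
  silicon carbide: M = 6.70×10⁻³
  alumina ceramic: M = 4.92×10⁻³
  soda-lime glass: M = 3.37×10⁻³
  concrete: M = 2.45×10⁻³
  molybdenum: M = 1.77×10⁻³
The maximum is for silicon carbide.

silicon carbide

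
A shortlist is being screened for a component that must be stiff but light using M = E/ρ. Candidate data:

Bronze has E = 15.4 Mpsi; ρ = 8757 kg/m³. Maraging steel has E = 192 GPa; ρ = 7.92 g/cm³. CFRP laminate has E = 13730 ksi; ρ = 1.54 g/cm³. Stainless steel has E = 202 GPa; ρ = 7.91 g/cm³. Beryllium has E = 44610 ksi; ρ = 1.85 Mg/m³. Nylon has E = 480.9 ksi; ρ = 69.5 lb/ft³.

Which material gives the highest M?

Putting every candidate on a common basis:
  bronze: E = 106.2 GPa, ρ = 8757 kg/m³
  maraging steel: E = 192.0 GPa, ρ = 7920 kg/m³
  CFRP laminate: E = 94.67 GPa, ρ = 1540 kg/m³
  stainless steel: E = 202.0 GPa, ρ = 7910 kg/m³
  beryllium: E = 307.6 GPa, ρ = 1850 kg/m³
  nylon: E = 3.316 GPa, ρ = 1113 kg/m³
  beryllium: M = 166 MN·m/kg
  CFRP laminate: M = 61.5 MN·m/kg
  stainless steel: M = 25.5 MN·m/kg
  maraging steel: M = 24.2 MN·m/kg
  bronze: M = 12.1 MN·m/kg
  nylon: M = 2.98 MN·m/kg
The maximum is for beryllium.

beryllium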